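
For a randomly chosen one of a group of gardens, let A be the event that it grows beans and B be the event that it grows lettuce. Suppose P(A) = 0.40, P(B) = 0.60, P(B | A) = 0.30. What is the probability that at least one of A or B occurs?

0.88

P(A ∩ B) = P(A)·P(B|A) = 0.40 × 0.30 = 0.12
P(A ∪ B) = 0.40 + 0.60 − 0.12 = 0.88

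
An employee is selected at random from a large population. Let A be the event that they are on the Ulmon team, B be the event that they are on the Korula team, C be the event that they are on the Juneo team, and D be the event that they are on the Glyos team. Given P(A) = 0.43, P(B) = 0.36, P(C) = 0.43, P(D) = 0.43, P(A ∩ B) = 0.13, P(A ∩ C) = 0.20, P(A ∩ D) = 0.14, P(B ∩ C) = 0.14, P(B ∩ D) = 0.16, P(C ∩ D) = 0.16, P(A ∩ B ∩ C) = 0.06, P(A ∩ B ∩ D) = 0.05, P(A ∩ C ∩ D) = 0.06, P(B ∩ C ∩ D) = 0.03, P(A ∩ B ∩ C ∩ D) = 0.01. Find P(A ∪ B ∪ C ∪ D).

0.91

P(A ∪ B ∪ C ∪ D) = 0.43 + 0.36 + 0.43 + 0.43 − 0.13 − 0.20 − 0.14 − 0.14 − 0.16 − 0.16 + 0.06 + 0.05 + 0.06 + 0.03 − 0.01 = 0.91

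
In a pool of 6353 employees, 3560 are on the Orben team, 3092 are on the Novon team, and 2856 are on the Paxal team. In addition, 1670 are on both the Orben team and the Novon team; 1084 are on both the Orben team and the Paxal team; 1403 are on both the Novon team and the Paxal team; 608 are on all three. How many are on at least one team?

5959

|union| = 3560 + 3092 + 2856 − 1670 − 1084 − 1403 + 608 = 5959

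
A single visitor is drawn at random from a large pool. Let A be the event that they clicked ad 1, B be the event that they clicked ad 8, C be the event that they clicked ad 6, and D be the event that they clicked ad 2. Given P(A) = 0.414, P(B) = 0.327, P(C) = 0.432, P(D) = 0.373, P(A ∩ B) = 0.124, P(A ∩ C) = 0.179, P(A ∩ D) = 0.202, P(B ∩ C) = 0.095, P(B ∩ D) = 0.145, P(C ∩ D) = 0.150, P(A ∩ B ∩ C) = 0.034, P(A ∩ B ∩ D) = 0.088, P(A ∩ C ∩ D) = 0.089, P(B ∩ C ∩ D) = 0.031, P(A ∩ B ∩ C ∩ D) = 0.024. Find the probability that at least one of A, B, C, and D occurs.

By inclusion-exclusion,
P(A ∪ B ∪ C ∪ D) = 0.414 + 0.327 + 0.432 + 0.373 − 0.124 − 0.179 − 0.202 − 0.095 − 0.145 − 0.150 + 0.034 + 0.088 + 0.089 + 0.031 − 0.024 = 0.869

0.869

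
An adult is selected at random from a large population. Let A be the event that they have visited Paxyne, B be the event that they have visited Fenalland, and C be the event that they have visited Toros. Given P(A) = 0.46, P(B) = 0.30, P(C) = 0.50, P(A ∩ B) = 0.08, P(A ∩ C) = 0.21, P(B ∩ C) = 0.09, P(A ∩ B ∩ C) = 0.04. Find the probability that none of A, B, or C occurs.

0.08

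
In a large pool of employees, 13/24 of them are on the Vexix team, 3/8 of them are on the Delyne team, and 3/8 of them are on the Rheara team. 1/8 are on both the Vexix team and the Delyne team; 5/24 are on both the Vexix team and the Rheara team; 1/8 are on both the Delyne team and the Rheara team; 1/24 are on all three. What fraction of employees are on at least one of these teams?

7/8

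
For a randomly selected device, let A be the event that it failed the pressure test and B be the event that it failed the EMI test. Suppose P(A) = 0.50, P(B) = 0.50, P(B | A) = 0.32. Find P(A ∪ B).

0.84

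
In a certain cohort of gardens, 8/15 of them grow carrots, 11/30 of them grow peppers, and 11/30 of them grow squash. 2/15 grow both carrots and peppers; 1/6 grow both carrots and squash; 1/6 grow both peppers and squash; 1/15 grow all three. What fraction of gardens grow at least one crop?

13/15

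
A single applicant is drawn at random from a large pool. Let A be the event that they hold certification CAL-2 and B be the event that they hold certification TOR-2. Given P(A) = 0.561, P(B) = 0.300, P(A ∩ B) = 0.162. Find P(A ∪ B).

0.699

P(A ∪ B) = 0.561 + 0.300 − 0.162 = 0.699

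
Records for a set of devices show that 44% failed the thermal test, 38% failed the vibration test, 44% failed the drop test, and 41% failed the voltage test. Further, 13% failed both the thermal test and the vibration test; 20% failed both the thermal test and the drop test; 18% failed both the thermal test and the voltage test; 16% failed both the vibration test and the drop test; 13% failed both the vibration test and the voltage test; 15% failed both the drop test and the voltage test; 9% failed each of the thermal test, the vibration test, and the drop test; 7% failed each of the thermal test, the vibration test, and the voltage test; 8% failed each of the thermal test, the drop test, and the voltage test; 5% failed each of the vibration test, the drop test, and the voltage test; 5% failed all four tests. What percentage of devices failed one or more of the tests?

96%

By inclusion–exclusion:
P(at least one) = 44 + 38 + 44 + 41 − 13 − 20 − 18 − 16 − 13 − 15 + 9 + 7 + 8 + 5 − 5 = 96%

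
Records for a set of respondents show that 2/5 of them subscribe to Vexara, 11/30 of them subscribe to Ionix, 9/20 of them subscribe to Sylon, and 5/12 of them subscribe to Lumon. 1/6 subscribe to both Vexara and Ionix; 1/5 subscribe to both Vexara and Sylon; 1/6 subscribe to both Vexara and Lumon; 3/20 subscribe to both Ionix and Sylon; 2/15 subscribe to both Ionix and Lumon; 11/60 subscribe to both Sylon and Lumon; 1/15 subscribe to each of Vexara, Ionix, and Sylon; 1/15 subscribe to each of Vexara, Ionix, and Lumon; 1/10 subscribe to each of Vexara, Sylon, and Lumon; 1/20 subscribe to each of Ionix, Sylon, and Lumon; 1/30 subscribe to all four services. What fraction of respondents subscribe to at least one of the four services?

53/60

P(at least one) = 2/5 + 11/30 + 9/20 + 5/12 − 1/6 − 1/5 − 1/6 − 3/20 − 2/15 − 11/60 + 1/15 + 1/15 + 1/10 + 1/20 − 1/30 = 53/60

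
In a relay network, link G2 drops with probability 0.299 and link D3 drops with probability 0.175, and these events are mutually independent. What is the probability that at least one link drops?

P(none) = (1 − 0.299) × (1 − 0.175) = 0.701 × 0.825 = 0.578325
P(at least one) = 1 − 0.578325 = 0.421675

0.421675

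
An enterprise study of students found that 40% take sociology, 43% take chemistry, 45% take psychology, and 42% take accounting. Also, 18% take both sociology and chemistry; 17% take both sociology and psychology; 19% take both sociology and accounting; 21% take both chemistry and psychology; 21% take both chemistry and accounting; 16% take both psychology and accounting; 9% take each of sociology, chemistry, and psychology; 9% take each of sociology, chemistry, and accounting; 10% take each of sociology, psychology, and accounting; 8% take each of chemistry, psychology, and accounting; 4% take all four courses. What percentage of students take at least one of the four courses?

P(≥1) = 40 + 43 + 45 + 42 − 18 − 17 − 19 − 21 − 21 − 16 + 9 + 9 + 10 + 8 − 4 = 90%

90%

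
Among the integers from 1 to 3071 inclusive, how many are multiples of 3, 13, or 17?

Apply inclusion-exclusion:
⌊3071/3⌋ + ⌊3071/13⌋ + ⌊3071/17⌋ − ⌊3071/39⌋ − ⌊3071/51⌋ − ⌊3071/221⌋ + ⌊3071/663⌋ = 1023 + 236 + 180 − 78 − 60 − 13 + 4 = 1292

1292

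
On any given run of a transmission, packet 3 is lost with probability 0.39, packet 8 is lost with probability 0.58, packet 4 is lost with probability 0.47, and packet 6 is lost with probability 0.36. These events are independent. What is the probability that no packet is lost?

0.08690304

P(none) = (1 − 0.39) × (1 − 0.58) × (1 − 0.47) × (1 − 0.36) = 0.61 × 0.42 × 0.53 × 0.64 = 0.08690304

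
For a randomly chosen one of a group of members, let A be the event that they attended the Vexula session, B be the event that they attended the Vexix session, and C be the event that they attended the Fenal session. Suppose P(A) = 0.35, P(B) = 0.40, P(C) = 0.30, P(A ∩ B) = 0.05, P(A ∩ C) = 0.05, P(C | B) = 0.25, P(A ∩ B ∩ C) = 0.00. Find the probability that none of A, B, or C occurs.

0.15

P(B ∩ C) = P(B)·P(C|B) = 0.40 × 0.25 = 0.10
P(A ∪ B ∪ C) = 0.35 + 0.40 + 0.30 − 0.05 − 0.05 − 0.10 + 0.00 = 0.85
P(none) = 1 − 0.85 = 0.15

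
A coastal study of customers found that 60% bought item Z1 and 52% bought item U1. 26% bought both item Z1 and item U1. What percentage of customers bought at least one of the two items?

P(union) = 60 + 52 − 26 = 86%

86%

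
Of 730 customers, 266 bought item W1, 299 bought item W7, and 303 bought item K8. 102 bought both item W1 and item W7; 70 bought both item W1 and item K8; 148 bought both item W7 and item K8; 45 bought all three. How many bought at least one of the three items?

By inclusion–exclusion:
N(≥1) = 266 + 299 + 303 − 102 − 70 − 148 + 45 = 593

593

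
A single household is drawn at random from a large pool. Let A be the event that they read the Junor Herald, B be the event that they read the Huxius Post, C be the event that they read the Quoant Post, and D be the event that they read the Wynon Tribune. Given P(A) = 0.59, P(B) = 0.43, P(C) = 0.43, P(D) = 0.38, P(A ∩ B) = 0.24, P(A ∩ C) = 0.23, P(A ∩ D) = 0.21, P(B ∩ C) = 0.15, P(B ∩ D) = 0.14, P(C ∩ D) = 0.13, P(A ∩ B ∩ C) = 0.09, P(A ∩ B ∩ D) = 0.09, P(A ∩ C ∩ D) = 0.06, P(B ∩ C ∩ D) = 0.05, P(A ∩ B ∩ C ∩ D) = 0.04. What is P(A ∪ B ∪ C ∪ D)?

0.98

By inclusion-exclusion,
P(A ∪ B ∪ C ∪ D) = 0.59 + 0.43 + 0.43 + 0.38 − 0.24 − 0.23 − 0.21 − 0.15 − 0.14 − 0.13 + 0.09 + 0.09 + 0.06 + 0.05 − 0.04 = 0.98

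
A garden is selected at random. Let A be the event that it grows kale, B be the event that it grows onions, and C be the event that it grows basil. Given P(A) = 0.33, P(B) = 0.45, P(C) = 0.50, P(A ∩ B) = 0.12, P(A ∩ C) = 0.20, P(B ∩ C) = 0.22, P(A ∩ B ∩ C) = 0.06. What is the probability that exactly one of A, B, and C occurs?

0.38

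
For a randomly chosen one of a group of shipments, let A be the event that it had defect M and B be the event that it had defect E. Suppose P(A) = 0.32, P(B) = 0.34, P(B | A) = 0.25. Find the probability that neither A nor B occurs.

0.42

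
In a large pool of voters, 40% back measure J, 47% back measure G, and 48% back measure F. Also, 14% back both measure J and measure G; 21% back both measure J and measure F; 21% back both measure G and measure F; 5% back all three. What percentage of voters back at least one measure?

P(at least one) = 40 + 47 + 48 − 14 − 21 − 21 + 5 = 84%

84%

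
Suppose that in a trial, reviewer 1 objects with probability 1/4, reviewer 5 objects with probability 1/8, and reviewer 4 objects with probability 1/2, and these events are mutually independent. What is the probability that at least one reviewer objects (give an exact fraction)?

43/64

P(none) = (1 − 1/4) × (1 − 1/8) × (1 − 1/2) = 3/4 × 7/8 × 1/2 = 21/64
P(at least one) = 1 − 21/64 = 43/64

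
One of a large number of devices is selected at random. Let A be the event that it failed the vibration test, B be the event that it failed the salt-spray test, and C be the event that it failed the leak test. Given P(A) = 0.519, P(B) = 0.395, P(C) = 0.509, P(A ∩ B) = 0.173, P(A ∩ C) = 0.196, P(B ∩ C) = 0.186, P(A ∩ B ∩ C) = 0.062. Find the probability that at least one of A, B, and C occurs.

P(A ∪ B ∪ C) = 0.519 + 0.395 + 0.509 − 0.173 − 0.196 − 0.186 + 0.062 = 0.930

0.930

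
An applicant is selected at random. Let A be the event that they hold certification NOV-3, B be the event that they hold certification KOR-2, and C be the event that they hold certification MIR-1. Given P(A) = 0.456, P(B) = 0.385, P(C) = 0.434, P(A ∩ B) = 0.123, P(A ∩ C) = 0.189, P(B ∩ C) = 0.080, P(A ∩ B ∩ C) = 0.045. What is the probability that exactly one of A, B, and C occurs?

Using the inclusion–exclusion count for exactly one event:
P(exactly one) = 0.456 + 0.385 + 0.434 − 2·0.123 − 2·0.189 − 2·0.080 + 3·0.045 = 0.626

0.626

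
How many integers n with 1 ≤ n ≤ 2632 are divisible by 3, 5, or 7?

1429

877 + 526 + 376 − 175 − 125 − 75 + 25 = 1429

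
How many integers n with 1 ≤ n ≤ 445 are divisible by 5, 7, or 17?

158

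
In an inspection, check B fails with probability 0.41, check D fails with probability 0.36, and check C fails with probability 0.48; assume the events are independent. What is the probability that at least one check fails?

0.803648

P(none) = (1 − 0.41) × (1 − 0.36) × (1 − 0.48) = 0.59 × 0.64 × 0.52 = 0.196352
P(at least one) = 1 − 0.196352 = 0.803648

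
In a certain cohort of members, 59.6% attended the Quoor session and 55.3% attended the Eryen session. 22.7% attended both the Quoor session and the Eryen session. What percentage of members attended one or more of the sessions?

Using inclusion–exclusion:
P(≥1) = 59.6 + 55.3 − 22.7 = 92.2%

92.2%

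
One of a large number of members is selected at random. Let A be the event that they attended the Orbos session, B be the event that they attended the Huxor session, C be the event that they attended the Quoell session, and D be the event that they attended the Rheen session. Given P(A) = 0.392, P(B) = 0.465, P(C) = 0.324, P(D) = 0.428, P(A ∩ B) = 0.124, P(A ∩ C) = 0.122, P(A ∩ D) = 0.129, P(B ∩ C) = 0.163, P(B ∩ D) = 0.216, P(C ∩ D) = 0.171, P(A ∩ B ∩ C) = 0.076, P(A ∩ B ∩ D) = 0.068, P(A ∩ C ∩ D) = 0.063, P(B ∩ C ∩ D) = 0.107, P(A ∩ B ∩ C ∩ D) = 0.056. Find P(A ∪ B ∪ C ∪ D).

P(A ∪ B ∪ C ∪ D) = 0.392 + 0.465 + 0.324 + 0.428 − 0.124 − 0.122 − 0.129 − 0.163 − 0.216 − 0.171 + 0.076 + 0.068 + 0.063 + 0.107 − 0.056 = 0.942

0.942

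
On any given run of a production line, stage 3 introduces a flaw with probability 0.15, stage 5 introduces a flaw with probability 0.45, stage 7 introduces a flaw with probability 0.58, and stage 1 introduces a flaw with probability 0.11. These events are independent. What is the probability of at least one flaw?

0.8252485

P(none) = (1 − 0.15) × (1 − 0.45) × (1 − 0.58) × (1 − 0.11) = 0.85 × 0.55 × 0.42 × 0.89 = 0.1747515
P(at least one) = 1 − 0.1747515 = 0.8252485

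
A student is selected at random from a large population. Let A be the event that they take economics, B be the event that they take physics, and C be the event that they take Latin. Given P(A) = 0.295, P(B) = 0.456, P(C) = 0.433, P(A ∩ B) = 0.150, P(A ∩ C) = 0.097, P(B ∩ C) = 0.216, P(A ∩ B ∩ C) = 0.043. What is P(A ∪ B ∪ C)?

Inclusion–exclusion gives
P(A ∪ B ∪ C) = 0.295 + 0.456 + 0.433 − 0.150 − 0.097 − 0.216 + 0.043 = 0.764

0.764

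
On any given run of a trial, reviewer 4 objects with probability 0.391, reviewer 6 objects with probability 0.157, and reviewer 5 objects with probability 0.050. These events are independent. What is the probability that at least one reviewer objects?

0.51228235

P(none) = (1 − 0.391) × (1 − 0.157) × (1 − 0.050) = 0.609 × 0.843 × 0.950 = 0.48771765
P(at least one) = 1 − 0.48771765 = 0.51228235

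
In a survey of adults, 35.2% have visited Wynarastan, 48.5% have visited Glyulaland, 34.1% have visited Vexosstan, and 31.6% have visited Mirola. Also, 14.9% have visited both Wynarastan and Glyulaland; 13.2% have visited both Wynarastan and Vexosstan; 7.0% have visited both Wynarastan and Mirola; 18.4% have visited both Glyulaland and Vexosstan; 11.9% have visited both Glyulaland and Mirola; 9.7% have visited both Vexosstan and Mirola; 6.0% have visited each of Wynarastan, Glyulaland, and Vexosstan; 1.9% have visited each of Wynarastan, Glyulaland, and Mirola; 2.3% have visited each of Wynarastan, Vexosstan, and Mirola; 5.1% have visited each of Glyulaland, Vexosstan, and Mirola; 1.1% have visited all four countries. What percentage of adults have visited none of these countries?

P(≥1) = 35.2 + 48.5 + 34.1 + 31.6 − 14.9 − 13.2 − 7.0 − 18.4 − 11.9 − 9.7 + 6.0 + 1.9 + 2.3 + 5.1 − 1.1 = 88.5%
P(none) = 100% − 88.5% = 11.5%

11.5%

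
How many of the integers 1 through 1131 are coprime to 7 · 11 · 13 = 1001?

813

By inclusion-exclusion,
floor(1131/7) + floor(1131/11) + floor(1131/13) − floor(1131/77) − floor(1131/91) − floor(1131/143) + floor(1131/1001) = 161 + 102 + 87 − 14 − 12 − 7 + 1 = 318
1131 − 318 = 813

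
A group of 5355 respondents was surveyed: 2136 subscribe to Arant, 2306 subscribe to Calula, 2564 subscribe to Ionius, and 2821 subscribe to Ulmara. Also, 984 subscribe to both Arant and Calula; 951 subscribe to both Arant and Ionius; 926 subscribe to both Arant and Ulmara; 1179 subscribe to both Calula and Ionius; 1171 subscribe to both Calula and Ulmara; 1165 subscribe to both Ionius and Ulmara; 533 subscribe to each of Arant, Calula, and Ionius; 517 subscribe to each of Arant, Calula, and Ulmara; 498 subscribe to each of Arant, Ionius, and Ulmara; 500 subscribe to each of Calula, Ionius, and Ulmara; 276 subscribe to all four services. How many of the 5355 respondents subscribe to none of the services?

132

|at least one| = 2136 + 2306 + 2564 + 2821 − 984 − 951 − 926 − 1179 − 1171 − 1165 + 533 + 517 + 498 + 500 − 276 = 5223
None: 5355 − 5223 = 132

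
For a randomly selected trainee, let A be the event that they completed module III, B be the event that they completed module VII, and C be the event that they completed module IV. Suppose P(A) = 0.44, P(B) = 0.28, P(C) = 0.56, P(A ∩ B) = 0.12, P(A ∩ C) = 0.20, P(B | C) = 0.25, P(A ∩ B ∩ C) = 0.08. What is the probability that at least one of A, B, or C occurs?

P(B ∩ C) = P(C)·P(B|C) = 0.56 × 0.25 = 0.14
Inclusion–exclusion gives
P(A ∪ B ∪ C) = 0.44 + 0.28 + 0.56 − 0.12 − 0.20 − 0.14 + 0.08 = 0.90

0.90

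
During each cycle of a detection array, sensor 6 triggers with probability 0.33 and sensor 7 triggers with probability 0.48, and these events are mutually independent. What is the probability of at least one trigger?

P(none) = (1 − 0.33) × (1 − 0.48) = 0.67 × 0.52 = 0.3484
P(at least one) = 1 − 0.3484 = 0.6516

0.6516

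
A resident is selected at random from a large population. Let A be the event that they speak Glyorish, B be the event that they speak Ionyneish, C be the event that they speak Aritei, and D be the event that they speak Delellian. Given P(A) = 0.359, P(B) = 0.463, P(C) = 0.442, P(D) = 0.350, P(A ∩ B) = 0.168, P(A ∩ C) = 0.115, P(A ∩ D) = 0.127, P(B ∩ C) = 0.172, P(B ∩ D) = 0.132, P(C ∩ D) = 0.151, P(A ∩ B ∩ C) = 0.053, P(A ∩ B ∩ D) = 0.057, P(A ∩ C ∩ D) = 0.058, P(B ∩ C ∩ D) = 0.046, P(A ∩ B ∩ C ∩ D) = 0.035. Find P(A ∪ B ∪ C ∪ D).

0.928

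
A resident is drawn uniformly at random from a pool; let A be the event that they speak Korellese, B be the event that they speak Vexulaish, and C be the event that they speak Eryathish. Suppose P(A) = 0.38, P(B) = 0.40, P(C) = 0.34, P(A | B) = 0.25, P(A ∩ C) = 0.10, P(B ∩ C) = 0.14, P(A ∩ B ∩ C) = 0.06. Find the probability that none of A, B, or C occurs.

0.16

P(A ∩ B) = P(B)·P(A|B) = 0.40 × 0.25 = 0.10
By inclusion-exclusion,
P(A ∪ B ∪ C) = 0.38 + 0.40 + 0.34 − 0.10 − 0.10 − 0.14 + 0.06 = 0.84
P(none) = 1 − 0.84 = 0.16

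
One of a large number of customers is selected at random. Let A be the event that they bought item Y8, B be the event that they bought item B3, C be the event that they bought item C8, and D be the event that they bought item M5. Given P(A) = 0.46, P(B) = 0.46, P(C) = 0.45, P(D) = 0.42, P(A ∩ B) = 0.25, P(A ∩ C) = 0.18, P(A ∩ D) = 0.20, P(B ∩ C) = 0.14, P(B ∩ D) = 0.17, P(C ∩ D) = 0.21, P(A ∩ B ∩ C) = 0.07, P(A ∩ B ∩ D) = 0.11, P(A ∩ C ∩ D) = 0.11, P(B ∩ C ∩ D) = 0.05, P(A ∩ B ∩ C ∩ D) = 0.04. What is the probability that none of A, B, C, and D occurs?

0.06

Apply inclusion-exclusion:
P(A ∪ B ∪ C ∪ D) = 0.46 + 0.46 + 0.45 + 0.42 − 0.25 − 0.18 − 0.20 − 0.14 − 0.17 − 0.21 + 0.07 + 0.11 + 0.11 + 0.05 − 0.04 = 0.94
P(none) = 1 − 0.94 = 0.06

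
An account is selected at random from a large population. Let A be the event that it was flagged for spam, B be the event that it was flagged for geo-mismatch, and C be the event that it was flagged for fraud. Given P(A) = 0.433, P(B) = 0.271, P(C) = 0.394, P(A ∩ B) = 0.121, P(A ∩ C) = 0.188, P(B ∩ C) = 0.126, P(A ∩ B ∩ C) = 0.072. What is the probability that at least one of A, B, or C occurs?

By inclusion-exclusion,
P(A ∪ B ∪ C) = 0.433 + 0.271 + 0.394 − 0.121 − 0.188 − 0.126 + 0.072 = 0.735

0.735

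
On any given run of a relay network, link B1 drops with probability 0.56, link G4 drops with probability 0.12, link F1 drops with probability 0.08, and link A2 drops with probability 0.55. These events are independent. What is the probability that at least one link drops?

0.8396992

Since the events are independent, P(none) is the product of the individual non-occurrence probabilities.
P(none) = (1 − 0.56) × (1 − 0.12) × (1 − 0.08) × (1 − 0.55) = 0.44 × 0.88 × 0.92 × 0.45 = 0.1603008
P(at least one) = 1 − 0.1603008 = 0.8396992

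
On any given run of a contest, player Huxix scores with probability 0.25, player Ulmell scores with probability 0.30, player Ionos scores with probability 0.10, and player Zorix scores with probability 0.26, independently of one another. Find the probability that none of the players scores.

P(none) = (1 − 0.25) × (1 − 0.30) × (1 − 0.10) × (1 − 0.26) = 0.75 × 0.70 × 0.90 × 0.74 = 0.34965

0.34965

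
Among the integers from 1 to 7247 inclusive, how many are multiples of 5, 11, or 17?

2286

⌊7247/5⌋ + ⌊7247/11⌋ + ⌊7247/17⌋ − ⌊7247/55⌋ − ⌊7247/85⌋ − ⌊7247/187⌋ + ⌊7247/935⌋ = 1449 + 658 + 426 − 131 − 85 − 38 + 7 = 2286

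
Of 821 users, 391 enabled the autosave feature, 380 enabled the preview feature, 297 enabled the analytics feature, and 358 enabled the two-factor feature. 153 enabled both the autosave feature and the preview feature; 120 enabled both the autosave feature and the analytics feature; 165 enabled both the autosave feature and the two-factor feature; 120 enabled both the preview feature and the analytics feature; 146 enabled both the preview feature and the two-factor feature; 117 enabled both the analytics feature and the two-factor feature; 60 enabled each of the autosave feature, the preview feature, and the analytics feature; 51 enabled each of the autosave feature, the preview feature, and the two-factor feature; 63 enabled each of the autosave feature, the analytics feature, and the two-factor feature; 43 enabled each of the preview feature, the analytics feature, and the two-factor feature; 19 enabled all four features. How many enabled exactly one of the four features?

By inclusion–exclusion (exactly-one form):
|exactly one| = 391 + 380 + 297 + 358 − 2·153 − 2·120 − 2·165 − 2·120 − 2·146 − 2·117 + 3·60 + 3·51 + 3·63 + 3·43 − 4·19 = 359

359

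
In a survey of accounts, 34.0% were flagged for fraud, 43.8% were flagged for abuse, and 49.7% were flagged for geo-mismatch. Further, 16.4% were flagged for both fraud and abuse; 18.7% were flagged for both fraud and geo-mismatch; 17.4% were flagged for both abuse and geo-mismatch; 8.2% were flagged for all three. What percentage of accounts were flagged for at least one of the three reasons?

83.2%

By inclusion-exclusion,
P(at least one) = 34.0 + 43.8 + 49.7 − 16.4 − 18.7 − 17.4 + 8.2 = 83.2%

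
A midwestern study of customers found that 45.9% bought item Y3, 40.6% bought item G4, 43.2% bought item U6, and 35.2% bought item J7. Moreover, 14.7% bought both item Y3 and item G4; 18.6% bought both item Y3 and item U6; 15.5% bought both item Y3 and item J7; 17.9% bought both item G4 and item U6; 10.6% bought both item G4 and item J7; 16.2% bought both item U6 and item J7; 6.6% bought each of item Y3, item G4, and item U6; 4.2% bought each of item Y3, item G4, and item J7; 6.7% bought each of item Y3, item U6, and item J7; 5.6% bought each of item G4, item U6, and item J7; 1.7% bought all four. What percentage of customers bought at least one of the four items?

92.8%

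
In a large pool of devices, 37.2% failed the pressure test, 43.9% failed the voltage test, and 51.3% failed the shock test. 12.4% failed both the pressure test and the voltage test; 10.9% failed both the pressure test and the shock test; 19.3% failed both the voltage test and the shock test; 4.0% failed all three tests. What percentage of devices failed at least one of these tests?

By inclusion-exclusion,
P(at least one) = 37.2 + 43.9 + 51.3 − 12.4 − 10.9 − 19.3 + 4.0 = 93.8%

93.8%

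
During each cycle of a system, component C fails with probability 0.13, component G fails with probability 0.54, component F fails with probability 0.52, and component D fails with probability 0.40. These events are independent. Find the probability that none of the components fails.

Since the events are independent, P(none) is the product of the individual non-occurrence probabilities.
P(none) = (1 − 0.13) × (1 − 0.54) × (1 − 0.52) × (1 − 0.40) = 0.87 × 0.46 × 0.48 × 0.60 = 0.1152576

0.1152576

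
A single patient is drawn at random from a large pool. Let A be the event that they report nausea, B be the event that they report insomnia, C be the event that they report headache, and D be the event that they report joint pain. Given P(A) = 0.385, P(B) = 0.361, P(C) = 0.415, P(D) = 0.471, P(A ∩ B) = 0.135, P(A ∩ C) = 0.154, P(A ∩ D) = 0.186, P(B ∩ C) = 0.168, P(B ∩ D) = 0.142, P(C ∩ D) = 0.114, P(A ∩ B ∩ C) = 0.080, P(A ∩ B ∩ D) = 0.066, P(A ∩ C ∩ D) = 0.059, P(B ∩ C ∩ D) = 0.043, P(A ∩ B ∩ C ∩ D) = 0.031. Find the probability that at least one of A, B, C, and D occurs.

Using inclusion–exclusion:
P(A ∪ B ∪ C ∪ D) = 0.385 + 0.361 + 0.415 + 0.471 − 0.135 − 0.154 − 0.186 − 0.168 − 0.142 − 0.114 + 0.080 + 0.066 + 0.059 + 0.043 − 0.031 = 0.950

0.950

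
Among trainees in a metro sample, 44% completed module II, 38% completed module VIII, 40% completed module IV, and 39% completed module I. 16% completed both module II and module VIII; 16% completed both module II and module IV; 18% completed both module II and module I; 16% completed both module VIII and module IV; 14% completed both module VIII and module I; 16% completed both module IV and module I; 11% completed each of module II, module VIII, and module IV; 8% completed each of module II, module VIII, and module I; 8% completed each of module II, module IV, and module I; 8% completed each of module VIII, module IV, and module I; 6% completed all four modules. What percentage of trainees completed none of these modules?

6%

Apply inclusion-exclusion:
P(union) = 44 + 38 + 40 + 39 − 16 − 16 − 18 − 16 − 14 − 16 + 11 + 8 + 8 + 8 − 6 = 94%
P(none) = 100% − 94% = 6%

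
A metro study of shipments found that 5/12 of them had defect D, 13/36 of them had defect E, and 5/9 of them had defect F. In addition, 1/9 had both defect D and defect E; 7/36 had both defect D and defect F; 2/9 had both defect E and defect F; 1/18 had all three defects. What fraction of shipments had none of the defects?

5/36

P(≥1) = 5/12 + 13/36 + 5/9 − 1/9 − 7/36 − 2/9 + 1/18 = 31/36
P(none) = 1 − 31/36 = 5/36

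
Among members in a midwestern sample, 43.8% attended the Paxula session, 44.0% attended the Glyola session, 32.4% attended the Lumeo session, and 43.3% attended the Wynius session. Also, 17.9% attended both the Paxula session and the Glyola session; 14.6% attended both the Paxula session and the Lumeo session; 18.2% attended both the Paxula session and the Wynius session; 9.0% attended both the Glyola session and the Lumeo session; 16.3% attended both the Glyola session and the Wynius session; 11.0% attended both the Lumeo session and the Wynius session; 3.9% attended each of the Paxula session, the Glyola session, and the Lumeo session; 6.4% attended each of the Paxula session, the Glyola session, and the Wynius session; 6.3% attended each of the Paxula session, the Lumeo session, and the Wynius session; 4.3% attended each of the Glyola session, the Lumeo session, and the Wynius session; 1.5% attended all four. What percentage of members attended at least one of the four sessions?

95.9%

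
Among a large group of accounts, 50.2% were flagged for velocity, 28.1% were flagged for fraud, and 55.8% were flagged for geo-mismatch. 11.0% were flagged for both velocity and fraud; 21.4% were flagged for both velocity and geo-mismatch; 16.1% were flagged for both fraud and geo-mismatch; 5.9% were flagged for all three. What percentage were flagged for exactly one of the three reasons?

By inclusion–exclusion (exactly-one form):
P(exactly one) = 50.2 + 28.1 + 55.8 − 2·11.0 − 2·21.4 − 2·16.1 + 3·5.9 = 54.8%

54.8%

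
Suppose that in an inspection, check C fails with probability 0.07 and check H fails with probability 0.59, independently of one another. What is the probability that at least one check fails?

P(none) = (1 − 0.07) × (1 − 0.59) = 0.93 × 0.41 = 0.3813
P(at least one) = 1 − 0.3813 = 0.6187

0.6187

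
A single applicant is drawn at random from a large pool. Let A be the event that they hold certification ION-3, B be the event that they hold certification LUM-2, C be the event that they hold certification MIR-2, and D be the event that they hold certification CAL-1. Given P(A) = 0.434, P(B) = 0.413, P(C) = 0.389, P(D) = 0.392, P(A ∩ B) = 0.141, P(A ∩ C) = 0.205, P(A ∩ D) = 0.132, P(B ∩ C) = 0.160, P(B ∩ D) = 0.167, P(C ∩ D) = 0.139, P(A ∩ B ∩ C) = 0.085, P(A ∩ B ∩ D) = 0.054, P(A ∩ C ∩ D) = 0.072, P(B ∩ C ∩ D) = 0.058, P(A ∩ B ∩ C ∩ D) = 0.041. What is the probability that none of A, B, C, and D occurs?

By inclusion-exclusion,
P(A ∪ B ∪ C ∪ D) = 0.434 + 0.413 + 0.389 + 0.392 − 0.141 − 0.205 − 0.132 − 0.160 − 0.167 − 0.139 + 0.085 + 0.054 + 0.072 + 0.058 − 0.041 = 0.912
P(none) = 1 − 0.912 = 0.088

0.088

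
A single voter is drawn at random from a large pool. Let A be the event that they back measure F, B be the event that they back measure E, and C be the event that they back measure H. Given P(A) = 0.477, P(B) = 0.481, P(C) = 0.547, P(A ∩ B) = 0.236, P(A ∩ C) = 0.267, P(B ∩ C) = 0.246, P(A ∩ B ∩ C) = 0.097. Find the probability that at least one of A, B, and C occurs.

0.853

By inclusion-exclusion,
P(A ∪ B ∪ C) = 0.477 + 0.481 + 0.547 − 0.236 − 0.267 − 0.246 + 0.097 = 0.853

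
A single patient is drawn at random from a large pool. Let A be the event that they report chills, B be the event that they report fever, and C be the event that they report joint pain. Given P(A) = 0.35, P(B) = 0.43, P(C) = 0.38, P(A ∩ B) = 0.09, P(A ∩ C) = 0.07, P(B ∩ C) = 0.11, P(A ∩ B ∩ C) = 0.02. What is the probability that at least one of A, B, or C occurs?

By inclusion-exclusion,
P(A ∪ B ∪ C) = 0.35 + 0.43 + 0.38 − 0.09 − 0.07 − 0.11 + 0.02 = 0.91

0.91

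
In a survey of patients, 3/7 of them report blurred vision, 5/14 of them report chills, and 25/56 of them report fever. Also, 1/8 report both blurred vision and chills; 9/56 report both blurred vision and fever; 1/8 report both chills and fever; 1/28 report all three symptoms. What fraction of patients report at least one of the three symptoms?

P(at least one) = 3/7 + 5/14 + 25/56 − 1/8 − 9/56 − 1/8 + 1/28 = 6/7

6/7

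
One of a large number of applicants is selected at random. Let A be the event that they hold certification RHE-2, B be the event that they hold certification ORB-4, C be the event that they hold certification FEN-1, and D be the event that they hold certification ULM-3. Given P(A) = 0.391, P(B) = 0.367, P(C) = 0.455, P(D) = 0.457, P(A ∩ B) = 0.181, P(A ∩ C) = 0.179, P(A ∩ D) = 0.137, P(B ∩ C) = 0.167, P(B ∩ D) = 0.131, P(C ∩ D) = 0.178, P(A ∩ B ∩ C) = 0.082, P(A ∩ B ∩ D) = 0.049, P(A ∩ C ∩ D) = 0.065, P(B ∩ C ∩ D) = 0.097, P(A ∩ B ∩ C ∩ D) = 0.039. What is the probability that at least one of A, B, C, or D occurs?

P(A ∪ B ∪ C ∪ D) = 0.391 + 0.367 + 0.455 + 0.457 − 0.181 − 0.179 − 0.137 − 0.167 − 0.131 − 0.178 + 0.082 + 0.049 + 0.065 + 0.097 − 0.039 = 0.951

0.951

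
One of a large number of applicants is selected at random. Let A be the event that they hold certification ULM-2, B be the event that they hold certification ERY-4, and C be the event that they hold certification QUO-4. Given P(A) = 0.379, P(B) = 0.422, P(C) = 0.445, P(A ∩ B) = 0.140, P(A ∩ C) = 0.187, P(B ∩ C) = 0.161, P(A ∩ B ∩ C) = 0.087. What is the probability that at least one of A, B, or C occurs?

0.845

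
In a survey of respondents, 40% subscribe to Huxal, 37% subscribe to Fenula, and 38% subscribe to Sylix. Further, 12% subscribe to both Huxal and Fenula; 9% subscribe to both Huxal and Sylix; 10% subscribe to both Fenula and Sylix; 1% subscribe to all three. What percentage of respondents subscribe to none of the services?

15%

By inclusion-exclusion,
P(union) = 40 + 37 + 38 − 12 − 9 − 10 + 1 = 85%
P(none) = 100% − 85% = 15%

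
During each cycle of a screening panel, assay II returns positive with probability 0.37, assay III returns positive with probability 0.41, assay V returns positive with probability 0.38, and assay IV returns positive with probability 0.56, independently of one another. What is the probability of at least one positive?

0.89860024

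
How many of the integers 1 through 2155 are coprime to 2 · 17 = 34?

1015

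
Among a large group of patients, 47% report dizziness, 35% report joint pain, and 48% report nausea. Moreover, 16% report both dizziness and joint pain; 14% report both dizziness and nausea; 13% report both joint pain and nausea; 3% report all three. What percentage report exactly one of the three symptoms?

Using the inclusion–exclusion count for exactly one event:
P(exactly one) = 47 + 35 + 48 − 2·16 − 2·14 − 2·13 + 3·3 = 53%

53%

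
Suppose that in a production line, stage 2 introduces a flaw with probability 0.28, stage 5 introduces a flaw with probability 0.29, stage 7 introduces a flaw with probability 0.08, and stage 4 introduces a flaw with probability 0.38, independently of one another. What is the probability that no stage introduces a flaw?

0.29158848

Since the events are independent, P(none) is the product of the individual non-occurrence probabilities.
P(none) = (1 − 0.28) × (1 − 0.29) × (1 − 0.08) × (1 − 0.38) = 0.72 × 0.71 × 0.92 × 0.62 = 0.29158848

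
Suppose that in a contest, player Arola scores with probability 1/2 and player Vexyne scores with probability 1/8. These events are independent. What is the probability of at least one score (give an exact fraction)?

P(none) = (1 − 1/2) × (1 − 1/8) = 1/2 × 7/8 = 7/16
P(at least one) = 1 − 7/16 = 9/16

9/16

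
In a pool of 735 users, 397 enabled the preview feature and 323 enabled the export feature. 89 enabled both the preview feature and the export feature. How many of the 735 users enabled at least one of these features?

631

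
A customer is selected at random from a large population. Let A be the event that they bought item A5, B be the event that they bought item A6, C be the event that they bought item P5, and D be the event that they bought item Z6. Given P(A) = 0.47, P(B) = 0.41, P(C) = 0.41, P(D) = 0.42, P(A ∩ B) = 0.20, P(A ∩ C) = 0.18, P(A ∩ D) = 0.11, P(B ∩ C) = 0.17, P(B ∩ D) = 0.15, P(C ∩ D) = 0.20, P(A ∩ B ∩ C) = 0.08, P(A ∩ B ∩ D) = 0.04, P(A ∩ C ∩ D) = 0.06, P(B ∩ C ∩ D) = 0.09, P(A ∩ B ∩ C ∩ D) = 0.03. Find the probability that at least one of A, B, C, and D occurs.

0.94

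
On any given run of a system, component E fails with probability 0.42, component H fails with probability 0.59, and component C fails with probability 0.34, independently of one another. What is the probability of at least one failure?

Independence gives P(none) = ∏(1 − pᵢ).
P(none) = (1 − 0.42) × (1 − 0.59) × (1 − 0.34) = 0.58 × 0.41 × 0.66 = 0.156948
P(at least one) = 1 − 0.156948 = 0.843052

0.843052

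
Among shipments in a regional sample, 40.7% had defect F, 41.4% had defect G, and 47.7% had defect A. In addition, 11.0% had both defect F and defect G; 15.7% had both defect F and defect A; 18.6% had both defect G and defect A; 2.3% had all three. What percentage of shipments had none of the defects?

13.2%

Using inclusion–exclusion:
P(union) = 40.7 + 41.4 + 47.7 − 11.0 − 15.7 − 18.6 + 2.3 = 86.8%
P(none) = 100% − 86.8% = 13.2%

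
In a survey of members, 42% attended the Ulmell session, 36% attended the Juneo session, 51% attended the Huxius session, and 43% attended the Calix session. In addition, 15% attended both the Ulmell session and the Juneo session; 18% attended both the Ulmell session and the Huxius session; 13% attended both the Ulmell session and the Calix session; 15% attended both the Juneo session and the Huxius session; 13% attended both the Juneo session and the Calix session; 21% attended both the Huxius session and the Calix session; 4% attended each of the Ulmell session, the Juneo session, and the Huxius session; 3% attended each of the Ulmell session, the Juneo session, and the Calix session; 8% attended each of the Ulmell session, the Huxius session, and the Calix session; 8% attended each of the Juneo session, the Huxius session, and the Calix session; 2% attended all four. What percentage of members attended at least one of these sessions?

98%

P(at least one) = 42 + 36 + 51 + 43 − 15 − 18 − 13 − 15 − 13 − 21 + 4 + 3 + 8 + 8 − 2 = 98%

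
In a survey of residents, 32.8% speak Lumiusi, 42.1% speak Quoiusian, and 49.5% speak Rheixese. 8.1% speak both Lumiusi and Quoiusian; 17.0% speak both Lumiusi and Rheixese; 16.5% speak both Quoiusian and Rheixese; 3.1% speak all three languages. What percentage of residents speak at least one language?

85.9%

Using inclusion–exclusion:
P(≥1) = 32.8 + 42.1 + 49.5 − 8.1 − 17.0 − 16.5 + 3.1 = 85.9%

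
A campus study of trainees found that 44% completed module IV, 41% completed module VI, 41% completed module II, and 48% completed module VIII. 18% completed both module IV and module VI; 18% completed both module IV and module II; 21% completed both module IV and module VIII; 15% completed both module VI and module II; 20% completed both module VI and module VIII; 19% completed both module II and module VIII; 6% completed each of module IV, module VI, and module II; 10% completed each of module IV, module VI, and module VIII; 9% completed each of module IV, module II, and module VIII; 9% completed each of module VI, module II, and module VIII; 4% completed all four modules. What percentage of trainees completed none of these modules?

7%

P(union) = 44 + 41 + 41 + 48 − 18 − 18 − 21 − 15 − 20 − 19 + 6 + 10 + 9 + 9 − 4 = 93%
P(none) = 100% − 93% = 7%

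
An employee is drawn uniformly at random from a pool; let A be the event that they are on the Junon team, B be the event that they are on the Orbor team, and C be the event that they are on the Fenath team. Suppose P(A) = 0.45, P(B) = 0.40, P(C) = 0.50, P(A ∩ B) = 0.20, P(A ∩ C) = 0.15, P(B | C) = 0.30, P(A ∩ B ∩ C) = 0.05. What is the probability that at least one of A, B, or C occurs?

0.90

P(B ∩ C) = P(C)·P(B|C) = 0.50 × 0.30 = 0.15
Using inclusion–exclusion:
P(A ∪ B ∪ C) = 0.45 + 0.40 + 0.50 − 0.20 − 0.15 − 0.15 + 0.05 = 0.90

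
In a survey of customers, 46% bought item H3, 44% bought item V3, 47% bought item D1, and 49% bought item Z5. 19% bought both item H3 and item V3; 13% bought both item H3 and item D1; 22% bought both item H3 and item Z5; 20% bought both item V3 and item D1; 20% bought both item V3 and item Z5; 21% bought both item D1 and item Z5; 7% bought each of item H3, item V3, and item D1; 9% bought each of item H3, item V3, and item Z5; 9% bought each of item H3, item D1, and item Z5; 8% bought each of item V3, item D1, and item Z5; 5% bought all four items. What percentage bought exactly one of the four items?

35%

P(exactly one) = 46 + 44 + 47 + 49 − 2·19 − 2·13 − 2·22 − 2·20 − 2·20 − 2·21 + 3·7 + 3·9 + 3·9 + 3·8 − 4·5 = 35%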